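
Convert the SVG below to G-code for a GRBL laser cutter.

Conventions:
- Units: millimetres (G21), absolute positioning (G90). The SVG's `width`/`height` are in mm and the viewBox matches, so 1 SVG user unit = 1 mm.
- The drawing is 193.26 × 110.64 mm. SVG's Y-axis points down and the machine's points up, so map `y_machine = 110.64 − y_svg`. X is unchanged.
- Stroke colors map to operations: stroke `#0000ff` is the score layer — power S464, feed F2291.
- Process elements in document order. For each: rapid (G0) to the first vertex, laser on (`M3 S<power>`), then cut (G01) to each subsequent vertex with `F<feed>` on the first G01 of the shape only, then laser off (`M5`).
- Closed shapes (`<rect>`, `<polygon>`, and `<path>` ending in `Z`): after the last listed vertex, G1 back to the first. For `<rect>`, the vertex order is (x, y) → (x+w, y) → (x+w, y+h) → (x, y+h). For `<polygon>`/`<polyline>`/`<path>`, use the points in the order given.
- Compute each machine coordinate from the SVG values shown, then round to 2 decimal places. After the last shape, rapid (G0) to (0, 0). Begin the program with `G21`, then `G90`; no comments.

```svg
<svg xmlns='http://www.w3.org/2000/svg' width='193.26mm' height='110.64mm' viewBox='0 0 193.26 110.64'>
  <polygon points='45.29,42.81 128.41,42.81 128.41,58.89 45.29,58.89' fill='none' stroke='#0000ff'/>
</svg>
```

G21
G90
G0 X45.29 Y67.83
M3 S464
G01 X128.41 Y67.83 F2291
G01 X128.41 Y51.75
G01 X45.29 Y51.75
G01 X45.29 Y67.83
M5
G0 X0.00 Y0.00

Since the viewBox matches the mm dimensions, user units are millimetres directly. The only transform is the Y-flip y_m = 110.64 − y_svg.

Shape 1 is a rectangle drawn with `<polygon>`. Its stroke #0000ff means score at S464, F2291. After flipping Y the toolpath is (45.29,67.83) → (128.41,67.83) → (128.41,51.75) → (45.29,51.75) → (45.29,67.83), returning to the start.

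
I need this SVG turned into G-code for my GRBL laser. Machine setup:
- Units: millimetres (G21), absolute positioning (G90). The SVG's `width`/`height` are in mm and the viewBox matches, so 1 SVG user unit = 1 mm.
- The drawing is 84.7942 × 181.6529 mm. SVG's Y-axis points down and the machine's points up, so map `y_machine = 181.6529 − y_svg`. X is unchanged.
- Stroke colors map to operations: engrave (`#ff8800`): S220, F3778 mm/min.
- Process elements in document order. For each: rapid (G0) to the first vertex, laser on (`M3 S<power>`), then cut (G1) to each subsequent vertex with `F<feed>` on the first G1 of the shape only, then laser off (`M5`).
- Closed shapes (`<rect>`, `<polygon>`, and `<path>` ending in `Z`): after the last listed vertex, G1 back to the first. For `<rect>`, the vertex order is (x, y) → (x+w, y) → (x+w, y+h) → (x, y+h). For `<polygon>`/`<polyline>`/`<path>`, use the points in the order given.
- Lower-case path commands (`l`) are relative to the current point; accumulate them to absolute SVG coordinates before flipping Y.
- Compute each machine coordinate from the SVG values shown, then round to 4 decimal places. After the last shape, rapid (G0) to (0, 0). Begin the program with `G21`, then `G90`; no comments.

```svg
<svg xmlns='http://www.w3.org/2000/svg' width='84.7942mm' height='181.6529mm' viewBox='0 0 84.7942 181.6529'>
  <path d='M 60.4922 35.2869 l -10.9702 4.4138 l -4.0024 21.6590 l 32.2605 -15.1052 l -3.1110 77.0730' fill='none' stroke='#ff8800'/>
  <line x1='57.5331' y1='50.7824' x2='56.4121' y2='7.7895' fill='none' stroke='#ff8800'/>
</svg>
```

G21
G90
G0 X60.4922 Y146.3660
M3 S220
G1 X49.5220 Y141.9522 F3778
G1 X45.5196 Y120.2932
G1 X77.7801 Y135.3984
G1 X74.6691 Y58.3254
M5
G0 X57.5331 Y130.8705
M3 S220
G1 X56.4121 Y173.8634 F3778
M5
G0 X0.0000 Y0.0000

Since the viewBox matches the mm dimensions, user units are millimetres directly. The only transform is the Y-flip y_m = 181.6529 − y_svg.

Shape 1 is a open polyline drawn with `<path>`. Its stroke #ff8800 means engrave at S220, F3778. After flipping Y the toolpath is (60.4922,146.3660) → (49.5220,141.9522) → (45.5196,120.2932) → (77.7801,135.3984) → (74.6691,58.3254).

Shape 2 is a line segment drawn with `<line>`. Its stroke #ff8800 means engrave at S220, F3778. After flipping Y the toolpath is (57.5331,130.8705) → (56.4121,173.8634).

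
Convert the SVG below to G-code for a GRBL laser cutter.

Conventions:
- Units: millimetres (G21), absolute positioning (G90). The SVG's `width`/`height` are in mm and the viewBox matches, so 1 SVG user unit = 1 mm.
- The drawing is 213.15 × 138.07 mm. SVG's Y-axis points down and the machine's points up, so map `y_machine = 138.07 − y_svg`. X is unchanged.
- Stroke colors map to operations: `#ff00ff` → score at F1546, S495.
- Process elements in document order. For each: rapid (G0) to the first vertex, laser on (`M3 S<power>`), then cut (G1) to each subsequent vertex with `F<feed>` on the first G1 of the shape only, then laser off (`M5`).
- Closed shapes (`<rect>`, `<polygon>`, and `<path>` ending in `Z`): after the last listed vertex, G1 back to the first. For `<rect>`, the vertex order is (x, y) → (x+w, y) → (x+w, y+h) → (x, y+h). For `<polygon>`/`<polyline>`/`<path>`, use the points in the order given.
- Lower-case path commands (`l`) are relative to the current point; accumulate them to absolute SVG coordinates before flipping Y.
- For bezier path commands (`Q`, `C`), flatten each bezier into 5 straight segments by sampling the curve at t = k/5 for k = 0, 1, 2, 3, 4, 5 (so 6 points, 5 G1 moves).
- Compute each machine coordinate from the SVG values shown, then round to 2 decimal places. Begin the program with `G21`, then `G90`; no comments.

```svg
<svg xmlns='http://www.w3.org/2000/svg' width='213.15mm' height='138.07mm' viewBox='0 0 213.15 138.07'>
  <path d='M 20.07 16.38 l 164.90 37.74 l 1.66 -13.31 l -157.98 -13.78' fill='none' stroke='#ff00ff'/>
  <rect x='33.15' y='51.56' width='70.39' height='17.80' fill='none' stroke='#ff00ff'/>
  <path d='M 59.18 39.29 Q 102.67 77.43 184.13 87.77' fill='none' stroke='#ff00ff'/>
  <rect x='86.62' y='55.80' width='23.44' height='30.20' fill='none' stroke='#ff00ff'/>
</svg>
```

1 u = 1 mm; y_m = 138.07 − y.

[1] `<path>` open polyline, #ff00ff→score S495 F1546: (20.07,121.69) → (184.97,83.95) → (186.63,97.26) → (28.65,111.04)

[2] `<rect>` rectangle, #ff00ff→score S495 F1546: (33.15,86.51) → (103.54,86.51) → (103.54,68.71) → (33.15,68.71) → (33.15,86.51) (closed)

[3] `<path>` quadratic bezier, #ff00ff→score S495 F1546: (59.18,98.78) → (78.09,84.64) → (100.05,72.72) → (125.04,63.02) → (153.06,55.55) → (184.13,50.30)

[4] `<rect>` rectangle, #ff00ff→score S495 F1546: (86.62,82.27) → (110.06,82.27) → (110.06,52.07) → (86.62,52.07) → (86.62,82.27) (closed)

G21
G90
G0 X20.07 Y121.69
M3 S495
G1 X184.97 Y83.95 F1546
G1 X186.63 Y97.26
G1 X28.65 Y111.04
M5
G0 X33.15 Y86.51
M3 S495
G1 X103.54 Y86.51 F1546
G1 X103.54 Y68.71
G1 X33.15 Y68.71
G1 X33.15 Y86.51
M5
G0 X59.18 Y98.78
M3 S495
G1 X78.09 Y84.64 F1546
G1 X100.05 Y72.72
G1 X125.04 Y63.02
G1 X153.06 Y55.55
G1 X184.13 Y50.30
M5
G0 X86.62 Y82.27
M3 S495
G1 X110.06 Y82.27 F1546
G1 X110.06 Y52.07
G1 X86.62 Y52.07
G1 X86.62 Y82.27
M5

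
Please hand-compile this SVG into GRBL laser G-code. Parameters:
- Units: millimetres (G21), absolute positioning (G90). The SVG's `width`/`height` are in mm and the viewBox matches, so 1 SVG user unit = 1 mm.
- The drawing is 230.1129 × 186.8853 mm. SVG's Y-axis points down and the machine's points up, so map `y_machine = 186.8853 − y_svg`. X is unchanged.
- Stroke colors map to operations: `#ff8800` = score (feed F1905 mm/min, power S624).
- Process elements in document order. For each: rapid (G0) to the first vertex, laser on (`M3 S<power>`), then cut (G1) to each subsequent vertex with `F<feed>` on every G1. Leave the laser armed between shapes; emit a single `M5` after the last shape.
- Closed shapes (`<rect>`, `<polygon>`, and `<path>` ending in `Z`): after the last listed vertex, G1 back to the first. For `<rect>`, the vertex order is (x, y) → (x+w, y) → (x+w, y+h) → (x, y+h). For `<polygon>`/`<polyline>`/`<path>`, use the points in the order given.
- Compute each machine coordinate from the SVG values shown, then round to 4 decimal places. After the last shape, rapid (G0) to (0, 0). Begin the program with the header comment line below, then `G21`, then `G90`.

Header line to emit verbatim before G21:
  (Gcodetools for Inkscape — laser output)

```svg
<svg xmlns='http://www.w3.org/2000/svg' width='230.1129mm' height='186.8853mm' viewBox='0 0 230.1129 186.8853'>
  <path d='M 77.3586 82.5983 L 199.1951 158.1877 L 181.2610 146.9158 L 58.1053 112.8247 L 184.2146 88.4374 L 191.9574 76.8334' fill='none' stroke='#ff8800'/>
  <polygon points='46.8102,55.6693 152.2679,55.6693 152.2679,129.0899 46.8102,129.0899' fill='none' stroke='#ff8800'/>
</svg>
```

(Gcodetools for Inkscape — laser output)
G21
G90
G0 X77.3586 Y104.2870
M3 S624
G1 X199.1951 Y28.6976 F1905
G1 X181.2610 Y39.9695 F1905
G1 X58.1053 Y74.0606 F1905
G1 X184.2146 Y98.4479 F1905
G1 X191.9574 Y110.0519 F1905
G0 X46.8102 Y131.2160
M3 S624
G1 X152.2679 Y131.2160 F1905
G1 X152.2679 Y57.7954 F1905
G1 X46.8102 Y57.7954 F1905
G1 X46.8102 Y131.2160 F1905
M5
G0 X0.0000 Y0.0000

viewBox `0 0 230.1129 186.8853` with mm width/height → 1 unit = 1 mm. Flip: y_m = 186.8853 − y_svg.

**Shape 1** — `<path>` open polyline, stroke `#ff8800` → score (S624, F1905). Machine vertices: (77.3586,104.2870) → (199.1951,28.6976) → (181.2610,39.9695) → (58.1053,74.0606) → (184.2146,98.4479) → (191.9574,110.0519). Open path.

**Shape 2** — `<polygon>` rectangle, stroke `#ff8800` → score (S624, F1905). Machine vertices: (46.8102,131.2160) → (152.2679,131.2160) → (152.2679,57.7954) → (46.8102,57.7954) → (46.8102,131.2160). Closed: final G1 returns to the first vertex.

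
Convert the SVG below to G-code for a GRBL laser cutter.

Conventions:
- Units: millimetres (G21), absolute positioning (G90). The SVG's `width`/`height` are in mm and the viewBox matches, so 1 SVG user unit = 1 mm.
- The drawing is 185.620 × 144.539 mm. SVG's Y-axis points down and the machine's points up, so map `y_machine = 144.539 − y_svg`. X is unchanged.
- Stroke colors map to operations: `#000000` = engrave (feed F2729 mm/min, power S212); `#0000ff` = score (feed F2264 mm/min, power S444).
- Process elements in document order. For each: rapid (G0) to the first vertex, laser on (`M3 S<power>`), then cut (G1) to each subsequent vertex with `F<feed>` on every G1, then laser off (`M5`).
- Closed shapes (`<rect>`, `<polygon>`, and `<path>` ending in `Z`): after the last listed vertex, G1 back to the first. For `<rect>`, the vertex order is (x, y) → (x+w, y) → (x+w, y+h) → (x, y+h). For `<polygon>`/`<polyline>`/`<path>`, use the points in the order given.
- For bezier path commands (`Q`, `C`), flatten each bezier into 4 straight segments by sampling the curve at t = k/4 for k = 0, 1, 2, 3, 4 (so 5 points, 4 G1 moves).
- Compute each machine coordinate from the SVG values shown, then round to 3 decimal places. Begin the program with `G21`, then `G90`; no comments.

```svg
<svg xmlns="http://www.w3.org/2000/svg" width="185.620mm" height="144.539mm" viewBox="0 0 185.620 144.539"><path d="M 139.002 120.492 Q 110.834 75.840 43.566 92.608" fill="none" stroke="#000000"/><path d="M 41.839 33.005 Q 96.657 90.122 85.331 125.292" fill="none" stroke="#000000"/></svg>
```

viewBox `0 0 185.620 144.539` with mm width/height → 1 unit = 1 mm. Flip: y_m = 144.539 − y_svg.

**Shape 1** — `<path>` quadratic bezier, stroke `#000000` → engrave (S212, F2729). Control points (SVG): P0=(139.002,120.492), P1=(110.834,75.840), P2=(43.566,92.608); sampled at t=k/4. Machine vertices: (139.002,24.047) → (122.474,42.534) → (101.059,53.344) → (74.756,56.476) → (43.566,51.931). Open path.

**Shape 2** — `<path>` quadratic bezier, stroke `#000000` → engrave (S212, F2729). Control points (SVG): P0=(41.839,33.005), P1=(96.657,90.122), P2=(85.331,125.292); sampled at t=k/4. Machine vertices: (41.839,111.534) → (65.114,84.347) → (80.121,59.904) → (86.860,38.204) → (85.331,19.247). Open path.

G21
G90
G0 X139.002 Y24.047
M3 S212
G1 X122.474 Y42.534 F2729
G1 X101.059 Y53.344 F2729
G1 X74.756 Y56.476 F2729
G1 X43.566 Y51.931 F2729
M5
G0 X41.839 Y111.534
M3 S212
G1 X65.114 Y84.347 F2729
G1 X80.121 Y59.904 F2729
G1 X86.860 Y38.204 F2729
G1 X85.331 Y19.247 F2729
M5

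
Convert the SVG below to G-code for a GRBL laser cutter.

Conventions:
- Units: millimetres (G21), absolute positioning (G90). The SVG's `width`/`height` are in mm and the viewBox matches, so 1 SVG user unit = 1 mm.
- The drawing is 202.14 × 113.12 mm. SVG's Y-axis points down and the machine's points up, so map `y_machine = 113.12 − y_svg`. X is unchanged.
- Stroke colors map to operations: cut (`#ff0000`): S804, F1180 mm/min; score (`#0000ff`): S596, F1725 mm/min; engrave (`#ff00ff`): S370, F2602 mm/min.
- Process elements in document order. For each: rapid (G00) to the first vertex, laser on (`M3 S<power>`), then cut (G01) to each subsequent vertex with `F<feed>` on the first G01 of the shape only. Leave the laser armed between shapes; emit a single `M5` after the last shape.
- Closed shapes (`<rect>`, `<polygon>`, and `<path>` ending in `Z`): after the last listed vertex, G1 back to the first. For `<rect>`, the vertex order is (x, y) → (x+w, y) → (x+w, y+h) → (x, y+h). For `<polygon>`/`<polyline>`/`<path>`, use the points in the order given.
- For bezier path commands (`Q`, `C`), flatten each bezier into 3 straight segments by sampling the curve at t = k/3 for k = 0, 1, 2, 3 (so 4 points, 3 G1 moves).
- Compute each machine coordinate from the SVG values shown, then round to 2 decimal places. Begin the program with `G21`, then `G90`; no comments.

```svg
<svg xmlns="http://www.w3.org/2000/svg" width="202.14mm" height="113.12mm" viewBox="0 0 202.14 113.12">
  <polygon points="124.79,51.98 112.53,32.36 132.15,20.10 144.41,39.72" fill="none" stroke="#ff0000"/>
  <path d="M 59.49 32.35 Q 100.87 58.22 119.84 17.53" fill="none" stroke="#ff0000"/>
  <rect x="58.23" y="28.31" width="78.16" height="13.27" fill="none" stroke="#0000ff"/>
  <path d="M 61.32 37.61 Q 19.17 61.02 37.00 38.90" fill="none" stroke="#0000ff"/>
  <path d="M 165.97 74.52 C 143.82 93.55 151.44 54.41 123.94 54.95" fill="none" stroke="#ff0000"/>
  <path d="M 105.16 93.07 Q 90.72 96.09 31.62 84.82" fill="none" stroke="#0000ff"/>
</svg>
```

1 u = 1 mm; y_m = 113.12 − y.

[1] `<polygon>` regular polygon, #ff0000→cut S804 F1180: (124.79,61.14) → (112.53,80.76) → (132.15,93.02) → (144.41,73.40) → (124.79,61.14) (closed)

[2] `<path>` quadratic bezier, #ff0000→cut S804 F1180: (59.49,80.77) → (84.59,70.92) → (104.70,75.86) → (119.84,95.59)

[3] `<rect>` rectangle, #0000ff→score S596 F1725: (58.23,84.81) → (136.39,84.81) → (136.39,71.54) → (58.23,71.54) → (58.23,84.81) (closed)

[4] `<path>` quadratic bezier, #0000ff→score S596 F1725: (61.32,75.51) → (39.88,64.96) → (31.78,64.53) → (37.00,74.22)

[5] `<path>` cubic bezier, #ff0000→cut S804 F1180: (165.97,38.60) → (151.34,35.34) → (142.14,49.11) → (123.94,58.17)

[6] `<path>` quadratic bezier, #0000ff→score S596 F1725: (105.16,20.05) → (90.57,19.62) → (66.06,22.37) → (31.62,28.30)

G21
G90
G00 X124.79 Y61.14
M3 S804
G01 X112.53 Y80.76 F1180
G01 X132.15 Y93.02
G01 X144.41 Y73.40
G01 X124.79 Y61.14
G00 X59.49 Y80.77
M3 S804
G01 X84.59 Y70.92 F1180
G01 X104.70 Y75.86
G01 X119.84 Y95.59
G00 X58.23 Y84.81
M3 S596
G01 X136.39 Y84.81 F1725
G01 X136.39 Y71.54
G01 X58.23 Y71.54
G01 X58.23 Y84.81
G00 X61.32 Y75.51
M3 S596
G01 X39.88 Y64.96 F1725
G01 X31.78 Y64.53
G01 X37.00 Y74.22
G00 X165.97 Y38.60
M3 S804
G01 X151.34 Y35.34 F1180
G01 X142.14 Y49.11
G01 X123.94 Y58.17
G00 X105.16 Y20.05
M3 S596
G01 X90.57 Y19.62 F1725
G01 X66.06 Y22.37
G01 X31.62 Y28.30
M5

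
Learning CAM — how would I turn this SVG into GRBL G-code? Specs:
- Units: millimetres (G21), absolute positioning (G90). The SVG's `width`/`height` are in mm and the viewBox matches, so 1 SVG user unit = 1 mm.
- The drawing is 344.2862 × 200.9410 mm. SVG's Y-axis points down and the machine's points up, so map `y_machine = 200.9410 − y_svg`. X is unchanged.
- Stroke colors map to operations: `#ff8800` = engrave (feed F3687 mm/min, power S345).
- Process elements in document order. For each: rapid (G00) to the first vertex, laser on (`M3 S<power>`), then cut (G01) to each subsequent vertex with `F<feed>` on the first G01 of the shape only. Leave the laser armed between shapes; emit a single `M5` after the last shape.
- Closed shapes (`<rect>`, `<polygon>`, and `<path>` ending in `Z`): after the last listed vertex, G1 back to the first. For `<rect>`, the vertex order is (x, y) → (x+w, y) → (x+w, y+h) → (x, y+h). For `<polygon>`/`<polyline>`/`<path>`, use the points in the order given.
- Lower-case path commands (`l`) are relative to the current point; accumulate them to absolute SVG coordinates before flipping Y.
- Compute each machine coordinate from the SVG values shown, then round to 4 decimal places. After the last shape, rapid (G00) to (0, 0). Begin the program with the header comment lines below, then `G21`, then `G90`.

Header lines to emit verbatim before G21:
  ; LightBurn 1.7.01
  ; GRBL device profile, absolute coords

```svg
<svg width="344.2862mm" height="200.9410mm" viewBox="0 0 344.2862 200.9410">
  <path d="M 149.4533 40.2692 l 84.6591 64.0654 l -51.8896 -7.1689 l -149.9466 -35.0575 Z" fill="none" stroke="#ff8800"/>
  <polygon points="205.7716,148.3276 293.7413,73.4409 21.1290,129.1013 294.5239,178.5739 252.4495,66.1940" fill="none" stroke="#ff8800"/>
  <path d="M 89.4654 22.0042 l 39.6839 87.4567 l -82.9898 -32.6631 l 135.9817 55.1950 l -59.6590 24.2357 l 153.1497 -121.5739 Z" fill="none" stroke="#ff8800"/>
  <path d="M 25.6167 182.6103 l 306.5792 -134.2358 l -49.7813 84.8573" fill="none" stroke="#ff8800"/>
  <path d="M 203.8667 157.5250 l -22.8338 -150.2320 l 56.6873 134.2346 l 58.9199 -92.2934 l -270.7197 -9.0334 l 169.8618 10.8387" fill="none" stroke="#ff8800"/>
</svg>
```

; LightBurn 1.7.01
; GRBL device profile, absolute coords
G21
G90
G00 X149.4533 Y160.6718
M3 S345
G01 X234.1124 Y96.6064 F3687
G01 X182.2228 Y103.7753
G01 X32.2762 Y138.8328
G01 X149.4533 Y160.6718
G00 X205.7716 Y52.6134
M3 S345
G01 X293.7413 Y127.5001 F3687
G01 X21.1290 Y71.8397
G01 X294.5239 Y22.3671
G01 X252.4495 Y134.7470
G01 X205.7716 Y52.6134
G00 X89.4654 Y178.9368
M3 S345
G01 X129.1493 Y91.4801 F3687
G01 X46.1595 Y124.1432
G01 X182.1412 Y68.9482
G01 X122.4822 Y44.7125
G01 X275.6319 Y166.2864
G01 X89.4654 Y178.9368
G00 X25.6167 Y18.3307
M3 S345
G01 X332.1959 Y152.5665 F3687
G01 X282.4146 Y67.7092
G00 X203.8667 Y43.4160
M3 S345
G01 X181.0329 Y193.6480 F3687
G01 X237.7202 Y59.4134
G01 X296.6401 Y151.7068
G01 X25.9204 Y160.7402
G01 X195.7822 Y149.9015
M5
G00 X0.0000 Y0.0000

1 u = 1 mm; y_m = 200.9410 − y.

[1] `<path>` closed polygon, #ff8800→engrave S345 F3687: (149.4533,160.6718) → (234.1124,96.6064) → (182.2228,103.7753) → (32.2762,138.8328) → (149.4533,160.6718) (closed)

[2] `<polygon>` closed polygon, #ff8800→engrave S345 F3687: (205.7716,52.6134) → (293.7413,127.5001) → (21.1290,71.8397) → (294.5239,22.3671) → (252.4495,134.7470) → (205.7716,52.6134) (closed)

[3] `<path>` closed polygon, #ff8800→engrave S345 F3687: (89.4654,178.9368) → (129.1493,91.4801) → (46.1595,124.1432) → (182.1412,68.9482) → (122.4822,44.7125) → (275.6319,166.2864) → (89.4654,178.9368) (closed)

[4] `<path>` open polyline, #ff8800→engrave S345 F3687: (25.6167,18.3307) → (332.1959,152.5665) → (282.4146,67.7092)

[5] `<path>` open polyline, #ff8800→engrave S345 F3687: (203.8667,43.4160) → (181.0329,193.6480) → (237.7202,59.4134) → (296.6401,151.7068) → (25.9204,160.7402) → (195.7822,149.9015)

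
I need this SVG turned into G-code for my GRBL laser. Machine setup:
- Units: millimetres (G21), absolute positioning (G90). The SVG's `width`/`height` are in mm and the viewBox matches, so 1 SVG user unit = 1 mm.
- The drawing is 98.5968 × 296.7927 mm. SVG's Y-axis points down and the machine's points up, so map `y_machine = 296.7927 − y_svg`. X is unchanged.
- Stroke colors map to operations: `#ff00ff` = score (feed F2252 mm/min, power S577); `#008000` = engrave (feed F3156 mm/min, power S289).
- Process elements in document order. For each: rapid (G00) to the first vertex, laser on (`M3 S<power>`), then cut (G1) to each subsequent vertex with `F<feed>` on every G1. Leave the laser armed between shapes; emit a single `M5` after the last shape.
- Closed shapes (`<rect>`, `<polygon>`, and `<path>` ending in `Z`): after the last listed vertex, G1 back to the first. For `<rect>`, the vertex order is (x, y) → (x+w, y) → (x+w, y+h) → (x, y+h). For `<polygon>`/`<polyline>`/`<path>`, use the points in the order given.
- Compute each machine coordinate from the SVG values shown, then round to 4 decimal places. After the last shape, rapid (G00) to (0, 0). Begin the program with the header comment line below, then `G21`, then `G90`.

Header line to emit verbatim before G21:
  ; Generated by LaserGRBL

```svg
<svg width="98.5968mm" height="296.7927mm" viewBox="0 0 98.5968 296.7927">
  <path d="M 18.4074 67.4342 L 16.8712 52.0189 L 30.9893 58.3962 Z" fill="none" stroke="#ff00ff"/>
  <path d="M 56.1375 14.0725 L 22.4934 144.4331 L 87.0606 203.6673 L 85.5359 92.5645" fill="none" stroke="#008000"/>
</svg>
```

; Generated by LaserGRBL
G21
G90
G00 X18.4074 Y229.3585
M3 S577
G1 X16.8712 Y244.7738 F2252
G1 X30.9893 Y238.3965 F2252
G1 X18.4074 Y229.3585 F2252
G00 X56.1375 Y282.7202
M3 S289
G1 X22.4934 Y152.3596 F3156
G1 X87.0606 Y93.1254 F3156
G1 X85.5359 Y204.2282 F3156
M5
G00 X0.0000 Y0.0000

viewBox `0 0 98.5968 296.7927` with mm width/height → 1 unit = 1 mm. Flip: y_m = 296.7927 − y_svg.

**Shape 1** — `<path>` regular polygon, stroke `#ff00ff` → score (S577, F2252). Machine vertices: (18.4074,229.3585) → (16.8712,244.7738) → (30.9893,238.3965) → (18.4074,229.3585). Closed: final G1 returns to the first vertex.

**Shape 2** — `<path>` open polyline, stroke `#008000` → engrave (S289, F3156). Machine vertices: (56.1375,282.7202) → (22.4934,152.3596) → (87.0606,93.1254) → (85.5359,204.2282). Open path.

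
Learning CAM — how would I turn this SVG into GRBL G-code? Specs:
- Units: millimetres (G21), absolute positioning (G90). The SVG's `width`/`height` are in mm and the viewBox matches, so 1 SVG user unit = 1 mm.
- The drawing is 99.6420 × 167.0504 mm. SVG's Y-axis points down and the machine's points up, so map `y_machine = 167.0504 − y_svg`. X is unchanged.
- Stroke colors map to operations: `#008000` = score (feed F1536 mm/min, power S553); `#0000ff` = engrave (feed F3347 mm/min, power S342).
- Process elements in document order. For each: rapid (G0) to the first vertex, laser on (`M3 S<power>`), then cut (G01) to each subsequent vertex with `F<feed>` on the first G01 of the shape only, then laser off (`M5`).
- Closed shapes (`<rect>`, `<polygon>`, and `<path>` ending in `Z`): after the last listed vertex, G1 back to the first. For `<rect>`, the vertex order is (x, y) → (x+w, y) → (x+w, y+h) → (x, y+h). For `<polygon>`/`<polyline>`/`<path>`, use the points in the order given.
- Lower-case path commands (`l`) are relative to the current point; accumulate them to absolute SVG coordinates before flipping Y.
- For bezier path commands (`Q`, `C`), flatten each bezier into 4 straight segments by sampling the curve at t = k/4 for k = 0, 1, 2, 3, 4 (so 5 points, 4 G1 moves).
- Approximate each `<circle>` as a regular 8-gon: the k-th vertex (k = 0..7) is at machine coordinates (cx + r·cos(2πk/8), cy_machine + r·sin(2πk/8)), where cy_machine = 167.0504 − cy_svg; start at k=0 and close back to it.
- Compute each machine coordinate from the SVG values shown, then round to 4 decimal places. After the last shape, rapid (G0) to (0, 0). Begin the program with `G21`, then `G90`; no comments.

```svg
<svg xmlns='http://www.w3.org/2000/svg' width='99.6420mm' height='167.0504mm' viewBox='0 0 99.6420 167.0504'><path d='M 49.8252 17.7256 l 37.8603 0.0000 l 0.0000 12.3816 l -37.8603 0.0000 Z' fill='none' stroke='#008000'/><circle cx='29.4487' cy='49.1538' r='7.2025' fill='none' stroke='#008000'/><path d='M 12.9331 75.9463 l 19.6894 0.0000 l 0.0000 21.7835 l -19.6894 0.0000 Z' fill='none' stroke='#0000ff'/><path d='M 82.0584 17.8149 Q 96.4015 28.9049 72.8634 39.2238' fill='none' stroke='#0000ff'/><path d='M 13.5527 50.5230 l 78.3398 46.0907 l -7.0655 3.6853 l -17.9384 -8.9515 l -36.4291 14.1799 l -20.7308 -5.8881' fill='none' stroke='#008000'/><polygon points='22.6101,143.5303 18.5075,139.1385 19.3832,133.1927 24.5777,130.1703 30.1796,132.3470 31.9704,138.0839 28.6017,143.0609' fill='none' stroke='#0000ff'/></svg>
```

G21
G90
G0 X49.8252 Y149.3248
M3 S553
G01 X87.6855 Y149.3248 F1536
G01 X87.6855 Y136.9432
G01 X49.8252 Y136.9432
G01 X49.8252 Y149.3248
M5
G0 X36.6512 Y117.8966
M3 S553
G01 X34.5416 Y122.9895 F1536
G01 X29.4487 Y125.0991
G01 X24.3558 Y122.9895
G01 X22.2462 Y117.8966
G01 X24.3558 Y112.8037
G01 X29.4487 Y110.6941
G01 X34.5416 Y112.8037
G01 X36.6512 Y117.8966
M5
G0 X12.9331 Y91.1041
M3 S342
G01 X32.6225 Y91.1041 F3347
G01 X32.6225 Y69.3206
G01 X12.9331 Y69.3206
G01 X12.9331 Y91.1041
M5
G0 X82.0584 Y149.2355
M3 S342
G01 X86.8624 Y143.7387 F3347
G01 X86.9312 Y138.3383
G01 X82.2649 Y133.0342
G01 X72.8634 Y127.8266
M5
G0 X13.5527 Y116.5274
M3 S553
G01 X91.8925 Y70.4367 F1536
G01 X84.8270 Y66.7514
G01 X66.8886 Y75.7029
G01 X30.4595 Y61.5230
G01 X9.7287 Y67.4111
M5
G0 X22.6101 Y23.5201
M3 S342
G01 X18.5075 Y27.9119 F3347
G01 X19.3832 Y33.8577
G01 X24.5777 Y36.8801
G01 X30.1796 Y34.7034
G01 X31.9704 Y28.9665
G01 X28.6017 Y23.9895
G01 X22.6101 Y23.5201
M5
G0 X0.0000 Y0.0000

Since the viewBox matches the mm dimensions, user units are millimetres directly. The only transform is the Y-flip y_m = 167.0504 − y_svg.

Shape 1 is a rectangle drawn with `<path>`. Its stroke #008000 means score at S553, F1536. After flipping Y the toolpath is (49.8252,149.3248) → (87.6855,149.3248) → (87.6855,136.9432) → (49.8252,136.9432) → (49.8252,149.3248), returning to the start.

Shape 2 is a circle drawn with `<circle>`. Its stroke #008000 means score at S553, F1536. After flipping Y the toolpath is (36.6512,117.8966) → (34.5416,122.9895) → (29.4487,125.0991) → (24.3558,122.9895) → (22.2462,117.8966) → (24.3558,112.8037) → (29.4487,110.6941) → (34.5416,112.8037) → (36.6512,117.8966), returning to the start.

Shape 3 is a rectangle drawn with `<path>`. Its stroke #0000ff means engrave at S342, F3347. After flipping Y the toolpath is (12.9331,91.1041) → (32.6225,91.1041) → (32.6225,69.3206) → (12.9331,69.3206) → (12.9331,91.1041), returning to the start.

Shape 4 is a quadratic bezier drawn with `<path>`. Its stroke #0000ff means engrave at S342, F3347. After flipping Y the toolpath is (82.0584,149.2355) → (86.8624,143.7387) → (86.9312,138.3383) → (82.2649,133.0342) → (72.8634,127.8266).

Shape 5 is a open polyline drawn with `<path>`. Its stroke #008000 means score at S553, F1536. After flipping Y the toolpath is (13.5527,116.5274) → (91.8925,70.4367) → (84.8270,66.7514) → (66.8886,75.7029) → (30.4595,61.5230) → (9.7287,67.4111).

Shape 6 is a regular polygon drawn with `<polygon>`. Its stroke #0000ff means engrave at S342, F3347. After flipping Y the toolpath is (22.6101,23.5201) → (18.5075,27.9119) → (19.3832,33.8577) → (24.5777,36.8801) → (30.1796,34.7034) → (31.9704,28.9665) → (28.6017,23.9895) → (22.6101,23.5201), returning to the start.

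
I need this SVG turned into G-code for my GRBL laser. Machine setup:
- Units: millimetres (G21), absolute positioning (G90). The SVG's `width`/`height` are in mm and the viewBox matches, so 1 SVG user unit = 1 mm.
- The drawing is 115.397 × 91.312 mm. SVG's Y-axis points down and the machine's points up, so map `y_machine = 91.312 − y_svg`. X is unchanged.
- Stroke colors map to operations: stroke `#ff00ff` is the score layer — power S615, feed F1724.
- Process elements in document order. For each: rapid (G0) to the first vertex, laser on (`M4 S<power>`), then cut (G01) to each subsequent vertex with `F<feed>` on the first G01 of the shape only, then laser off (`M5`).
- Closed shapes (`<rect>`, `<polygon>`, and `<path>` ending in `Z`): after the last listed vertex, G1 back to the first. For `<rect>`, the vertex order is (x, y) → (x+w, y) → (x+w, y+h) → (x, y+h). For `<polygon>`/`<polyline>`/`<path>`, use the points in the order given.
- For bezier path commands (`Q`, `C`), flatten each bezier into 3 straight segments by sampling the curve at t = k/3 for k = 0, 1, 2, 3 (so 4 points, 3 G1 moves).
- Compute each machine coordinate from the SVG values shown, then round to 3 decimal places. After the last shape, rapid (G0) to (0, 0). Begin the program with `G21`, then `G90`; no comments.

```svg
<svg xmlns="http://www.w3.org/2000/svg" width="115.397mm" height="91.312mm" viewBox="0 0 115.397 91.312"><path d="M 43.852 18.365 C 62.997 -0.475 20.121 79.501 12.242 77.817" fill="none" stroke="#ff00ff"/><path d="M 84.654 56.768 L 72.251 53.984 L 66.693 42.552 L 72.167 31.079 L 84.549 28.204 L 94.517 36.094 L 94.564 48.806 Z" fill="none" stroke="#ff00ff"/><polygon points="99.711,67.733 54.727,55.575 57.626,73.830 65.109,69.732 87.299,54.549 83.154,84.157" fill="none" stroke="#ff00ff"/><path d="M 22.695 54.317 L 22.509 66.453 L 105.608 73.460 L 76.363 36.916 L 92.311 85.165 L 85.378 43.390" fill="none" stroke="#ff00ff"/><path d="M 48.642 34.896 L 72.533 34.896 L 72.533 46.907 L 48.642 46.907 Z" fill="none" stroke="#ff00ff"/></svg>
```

viewBox `0 0 115.397 91.312` with mm width/height → 1 unit = 1 mm. Flip: y_m = 91.312 − y_svg.

**Shape 1** — `<path>` cubic bezier, stroke `#ff00ff` → score (S615, F1724). Control points (SVG): P0=(43.852,18.365), P1=(62.997,-0.475), P2=(20.121,79.501), P3=(12.242,77.817); sampled at t=k/3. Machine vertices: (43.852,72.947) → (45.917,65.533) → (28.193,32.347) → (12.242,13.495). Open path.

**Shape 2** — `<path>` regular polygon, stroke `#ff00ff` → score (S615, F1724). Machine vertices: (84.654,34.544) → (72.251,37.328) → (66.693,48.760) → (72.167,60.233) → (84.549,63.108) → (94.517,55.218) → (94.564,42.506) → (84.654,34.544). Closed: final G1 returns to the first vertex.

**Shape 3** — `<polygon>` closed polygon, stroke `#ff00ff` → score (S615, F1724). Machine vertices: (99.711,23.579) → (54.727,35.737) → (57.626,17.482) → (65.109,21.580) → (87.299,36.763) → (83.154,7.155) → (99.711,23.579). Closed: final G1 returns to the first vertex.

**Shape 4** — `<path>` open polyline, stroke `#ff00ff` → score (S615, F1724). Machine vertices: (22.695,36.995) → (22.509,24.859) → (105.608,17.852) → (76.363,54.396) → (92.311,6.147) → (85.378,47.922). Open path.

**Shape 5** — `<path>` rectangle, stroke `#ff00ff` → score (S615, F1724). Machine vertices: (48.642,56.416) → (72.533,56.416) → (72.533,44.405) → (48.642,44.405) → (48.642,56.416). Closed: final G1 returns to the first vertex.

G21
G90
G0 X43.852 Y72.947
M4 S615
G01 X45.917 Y65.533 F1724
G01 X28.193 Y32.347
G01 X12.242 Y13.495
M5
G0 X84.654 Y34.544
M4 S615
G01 X72.251 Y37.328 F1724
G01 X66.693 Y48.760
G01 X72.167 Y60.233
G01 X84.549 Y63.108
G01 X94.517 Y55.218
G01 X94.564 Y42.506
G01 X84.654 Y34.544
M5
G0 X99.711 Y23.579
M4 S615
G01 X54.727 Y35.737 F1724
G01 X57.626 Y17.482
G01 X65.109 Y21.580
G01 X87.299 Y36.763
G01 X83.154 Y7.155
G01 X99.711 Y23.579
M5
G0 X22.695 Y36.995
M4 S615
G01 X22.509 Y24.859 F1724
G01 X105.608 Y17.852
G01 X76.363 Y54.396
G01 X92.311 Y6.147
G01 X85.378 Y47.922
M5
G0 X48.642 Y56.416
M4 S615
G01 X72.533 Y56.416 F1724
G01 X72.533 Y44.405
G01 X48.642 Y44.405
G01 X48.642 Y56.416
M5
G0 X0.000 Y0.000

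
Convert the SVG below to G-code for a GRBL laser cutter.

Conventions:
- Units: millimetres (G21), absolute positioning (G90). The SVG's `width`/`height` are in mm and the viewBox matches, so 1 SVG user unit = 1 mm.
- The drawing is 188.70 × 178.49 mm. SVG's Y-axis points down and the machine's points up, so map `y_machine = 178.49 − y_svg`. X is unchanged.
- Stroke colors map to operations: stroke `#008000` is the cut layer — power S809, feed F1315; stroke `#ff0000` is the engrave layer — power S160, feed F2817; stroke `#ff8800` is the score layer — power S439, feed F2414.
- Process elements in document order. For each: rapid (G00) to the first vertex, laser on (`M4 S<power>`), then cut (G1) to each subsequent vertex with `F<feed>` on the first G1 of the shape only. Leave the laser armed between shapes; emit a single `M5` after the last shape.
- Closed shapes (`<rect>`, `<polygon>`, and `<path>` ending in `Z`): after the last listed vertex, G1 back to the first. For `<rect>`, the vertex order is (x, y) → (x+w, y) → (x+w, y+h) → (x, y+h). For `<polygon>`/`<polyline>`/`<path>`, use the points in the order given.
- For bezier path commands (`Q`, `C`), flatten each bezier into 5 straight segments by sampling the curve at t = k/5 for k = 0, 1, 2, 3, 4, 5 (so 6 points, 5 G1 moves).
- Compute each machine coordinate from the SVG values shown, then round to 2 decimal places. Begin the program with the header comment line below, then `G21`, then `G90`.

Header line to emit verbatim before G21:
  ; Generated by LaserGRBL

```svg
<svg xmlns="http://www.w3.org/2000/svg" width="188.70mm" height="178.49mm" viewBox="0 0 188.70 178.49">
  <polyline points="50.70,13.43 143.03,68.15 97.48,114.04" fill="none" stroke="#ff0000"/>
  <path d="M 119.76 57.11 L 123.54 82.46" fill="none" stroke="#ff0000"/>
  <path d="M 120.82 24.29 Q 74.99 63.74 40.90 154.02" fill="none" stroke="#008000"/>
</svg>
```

; Generated by LaserGRBL
G21
G90
G00 X50.70 Y165.06
M4 S160
G1 X143.03 Y110.34 F2817
G1 X97.48 Y64.45
G00 X119.76 Y121.38
M4 S160
G1 X123.54 Y96.03 F2817
G00 X120.82 Y154.20
M4 S809
G1 X102.96 Y136.39 F1315
G1 X86.03 Y114.51
G1 X70.05 Y88.56
G1 X55.01 Y58.55
G1 X40.90 Y24.47
M5

Since the viewBox matches the mm dimensions, user units are millimetres directly. The only transform is the Y-flip y_m = 178.49 − y_svg.

Shape 1 is a open polyline drawn with `<polyline>`. Its stroke #ff0000 means engrave at S160, F2817. After flipping Y the toolpath is (50.70,165.06) → (143.03,110.34) → (97.48,64.45).

Shape 2 is a line segment drawn with `<path>`. Its stroke #ff0000 means engrave at S160, F2817. After flipping Y the toolpath is (119.76,121.38) → (123.54,96.03).

Shape 3 is a quadratic bezier drawn with `<path>`. Its stroke #008000 means cut at S809, F1315. After flipping Y the toolpath is (120.82,154.20) → (102.96,136.39) → (86.03,114.51) → (70.05,88.56) → (55.01,58.55) → (40.90,24.47).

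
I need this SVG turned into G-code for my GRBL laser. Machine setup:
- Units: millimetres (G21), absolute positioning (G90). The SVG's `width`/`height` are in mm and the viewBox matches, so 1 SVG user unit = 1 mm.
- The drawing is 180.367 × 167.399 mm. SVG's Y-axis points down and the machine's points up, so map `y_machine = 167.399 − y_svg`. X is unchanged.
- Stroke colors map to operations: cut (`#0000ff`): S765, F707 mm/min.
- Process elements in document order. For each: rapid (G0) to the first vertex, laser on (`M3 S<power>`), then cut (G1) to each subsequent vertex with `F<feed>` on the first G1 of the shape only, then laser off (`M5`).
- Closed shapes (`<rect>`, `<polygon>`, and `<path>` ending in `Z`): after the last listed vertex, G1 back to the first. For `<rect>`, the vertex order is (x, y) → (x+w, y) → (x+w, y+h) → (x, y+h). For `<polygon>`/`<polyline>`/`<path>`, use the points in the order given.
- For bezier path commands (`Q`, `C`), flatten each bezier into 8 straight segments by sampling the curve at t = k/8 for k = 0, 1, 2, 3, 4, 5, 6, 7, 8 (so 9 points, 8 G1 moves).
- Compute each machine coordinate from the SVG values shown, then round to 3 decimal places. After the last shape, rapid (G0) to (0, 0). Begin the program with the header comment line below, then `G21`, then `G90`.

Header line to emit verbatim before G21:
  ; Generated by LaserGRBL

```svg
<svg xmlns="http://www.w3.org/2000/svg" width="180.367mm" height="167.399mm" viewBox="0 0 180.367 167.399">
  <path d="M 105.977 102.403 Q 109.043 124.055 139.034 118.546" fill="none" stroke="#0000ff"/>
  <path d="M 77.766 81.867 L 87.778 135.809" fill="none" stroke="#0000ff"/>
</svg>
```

; Generated by LaserGRBL
G21
G90
G0 X105.977 Y64.996
M3 S765
G1 X107.164 Y60.007 F707
G1 X109.193 Y55.868
G1 X112.063 Y52.577
G1 X115.774 Y50.134
G1 X120.327 Y48.541
G1 X125.721 Y47.796
G1 X131.957 Y47.900
G1 X139.034 Y48.853
M5
G0 X77.766 Y85.532
M3 S765
G1 X87.778 Y31.590 F707
M5
G0 X0.000 Y0.000

Since the viewBox matches the mm dimensions, user units are millimetres directly. The only transform is the Y-flip y_m = 167.399 − y_svg.

Shape 1 is a quadratic bezier drawn with `<path>`. Its stroke #0000ff means cut at S765, F707. After flipping Y the toolpath is (105.977,64.996) → (107.164,60.007) → (109.193,55.868) → (112.063,52.577) → (115.774,50.134) → (120.327,48.541) → (125.721,47.796) → (131.957,47.900) → (139.034,48.853).

Shape 2 is a line segment drawn with `<path>`. Its stroke #0000ff means cut at S765, F707. After flipping Y the toolpath is (77.766,85.532) → (87.778,31.590).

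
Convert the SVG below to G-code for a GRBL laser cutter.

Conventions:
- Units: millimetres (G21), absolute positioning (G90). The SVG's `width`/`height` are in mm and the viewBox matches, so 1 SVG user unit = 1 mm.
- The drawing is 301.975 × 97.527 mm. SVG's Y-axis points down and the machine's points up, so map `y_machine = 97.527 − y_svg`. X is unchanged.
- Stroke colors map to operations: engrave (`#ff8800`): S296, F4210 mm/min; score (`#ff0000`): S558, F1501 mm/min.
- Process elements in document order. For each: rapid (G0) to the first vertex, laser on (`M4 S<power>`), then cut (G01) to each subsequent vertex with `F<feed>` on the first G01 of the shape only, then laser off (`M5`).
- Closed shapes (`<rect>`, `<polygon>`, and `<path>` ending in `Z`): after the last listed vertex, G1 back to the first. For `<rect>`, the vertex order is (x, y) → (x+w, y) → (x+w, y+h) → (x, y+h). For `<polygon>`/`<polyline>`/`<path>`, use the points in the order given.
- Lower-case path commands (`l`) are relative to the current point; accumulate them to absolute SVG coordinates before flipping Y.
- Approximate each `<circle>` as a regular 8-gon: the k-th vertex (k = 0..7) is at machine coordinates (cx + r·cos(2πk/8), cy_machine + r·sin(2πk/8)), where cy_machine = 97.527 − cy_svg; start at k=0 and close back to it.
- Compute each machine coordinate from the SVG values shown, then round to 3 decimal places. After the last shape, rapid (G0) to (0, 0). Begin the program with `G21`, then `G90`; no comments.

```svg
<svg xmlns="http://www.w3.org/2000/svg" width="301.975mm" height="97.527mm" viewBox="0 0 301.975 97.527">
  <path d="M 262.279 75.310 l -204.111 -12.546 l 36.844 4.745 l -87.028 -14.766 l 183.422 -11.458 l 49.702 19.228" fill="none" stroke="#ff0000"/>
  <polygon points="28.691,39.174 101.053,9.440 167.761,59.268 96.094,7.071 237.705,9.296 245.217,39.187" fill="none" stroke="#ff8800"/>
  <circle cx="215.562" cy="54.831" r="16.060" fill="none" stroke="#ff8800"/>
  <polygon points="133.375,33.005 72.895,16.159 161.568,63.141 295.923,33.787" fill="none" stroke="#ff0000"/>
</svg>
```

G21
G90
G0 X262.279 Y22.217
M4 S558
G01 X58.168 Y34.763 F1501
G01 X95.012 Y30.018
G01 X7.984 Y44.784
G01 X191.406 Y56.242
G01 X241.108 Y37.014
M5
G0 X28.691 Y58.353
M4 S296
G01 X101.053 Y88.087 F4210
G01 X167.761 Y38.259
G01 X96.094 Y90.456
G01 X237.705 Y88.231
G01 X245.217 Y58.340
G01 X28.691 Y58.353
M5
G0 X231.622 Y42.696
M4 S296
G01 X226.918 Y54.052 F4210
G01 X215.562 Y58.756
G01 X204.206 Y54.052
G01 X199.502 Y42.696
G01 X204.206 Y31.340
G01 X215.562 Y26.636
G01 X226.918 Y31.340
G01 X231.622 Y42.696
M5
G0 X133.375 Y64.522
M4 S558
G01 X72.895 Y81.368 F1501
G01 X161.568 Y34.386
G01 X295.923 Y63.740
G01 X133.375 Y64.522
M5
G0 X0.000 Y0.000

Since the viewBox matches the mm dimensions, user units are millimetres directly. The only transform is the Y-flip y_m = 97.527 − y_svg.

Shape 1 is a open polyline drawn with `<path>`. Its stroke #ff0000 means score at S558, F1501. After flipping Y the toolpath is (262.279,22.217) → (58.168,34.763) → (95.012,30.018) → (7.984,44.784) → (191.406,56.242) → (241.108,37.014).

Shape 2 is a closed polygon drawn with `<polygon>`. Its stroke #ff8800 means engrave at S296, F4210. After flipping Y the toolpath is (28.691,58.353) → (101.053,88.087) → (167.761,38.259) → (96.094,90.456) → (237.705,88.231) → (245.217,58.340) → (28.691,58.353), returning to the start.

Shape 3 is a circle drawn with `<circle>`. Its stroke #ff8800 means engrave at S296, F4210. After flipping Y the toolpath is (231.622,42.696) → (226.918,54.052) → (215.562,58.756) → (204.206,54.052) → (199.502,42.696) → (204.206,31.340) → (215.562,26.636) → (226.918,31.340) → (231.622,42.696), returning to the start.

Shape 4 is a closed polygon drawn with `<polygon>`. Its stroke #ff0000 means score at S558, F1501. After flipping Y the toolpath is (133.375,64.522) → (72.895,81.368) → (161.568,34.386) → (295.923,63.740) → (133.375,64.522), returning to the start.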